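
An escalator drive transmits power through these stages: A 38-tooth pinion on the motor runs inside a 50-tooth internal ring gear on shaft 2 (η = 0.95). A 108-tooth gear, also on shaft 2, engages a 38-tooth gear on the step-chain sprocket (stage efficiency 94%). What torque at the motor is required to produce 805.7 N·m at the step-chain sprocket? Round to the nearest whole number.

1949 N·m

Overall ratio R = 1.3158 × 0.35185 = 0.46296; overall efficiency η = 0.95 × 0.94 = 0.8930.
Input torque = output torque / (R × η) = 805.7 / (0.46296 × 0.8930) = 1948.8 N·m.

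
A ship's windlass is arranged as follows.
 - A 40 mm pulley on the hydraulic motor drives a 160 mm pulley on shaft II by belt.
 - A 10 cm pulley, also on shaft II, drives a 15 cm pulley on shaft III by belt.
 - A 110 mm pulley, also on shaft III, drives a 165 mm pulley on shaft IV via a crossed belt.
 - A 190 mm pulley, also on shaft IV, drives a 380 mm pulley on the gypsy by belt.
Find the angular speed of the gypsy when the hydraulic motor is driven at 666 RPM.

37 RPM

the hydraulic motor → shaft II (belt, 160/40): 666 ÷ 4 = 166.5 RPM
shaft II → shaft III (belt, 15/10): 166.5 ÷ 1.5 = 111 RPM
shaft III → shaft IV (belt, 165/110): 111 ÷ 1.5 = 74 RPM
shaft IV → the gypsy (belt, 380/190): 74 ÷ 2 = 37 RPM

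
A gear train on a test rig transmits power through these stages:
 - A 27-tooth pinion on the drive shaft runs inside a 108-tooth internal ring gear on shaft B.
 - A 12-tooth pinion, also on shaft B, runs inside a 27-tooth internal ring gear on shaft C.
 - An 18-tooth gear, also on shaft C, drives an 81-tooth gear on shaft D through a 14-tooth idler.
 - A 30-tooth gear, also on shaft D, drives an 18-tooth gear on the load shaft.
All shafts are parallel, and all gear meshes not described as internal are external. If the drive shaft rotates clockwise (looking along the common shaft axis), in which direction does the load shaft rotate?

counterclockwise

the drive shaft → shaft B: internal mesh, same direction → CW.
shaft B → shaft C: internal mesh, same direction → CW.
shaft C → shaft D: driver → idler → driven is 2 external meshes, 2 reversals → CW.
shaft D → the load shaft: external mesh, 1 reversal → CCW.
3 reversals in total — an odd number — so the load shaft turns opposite to the drive shaft.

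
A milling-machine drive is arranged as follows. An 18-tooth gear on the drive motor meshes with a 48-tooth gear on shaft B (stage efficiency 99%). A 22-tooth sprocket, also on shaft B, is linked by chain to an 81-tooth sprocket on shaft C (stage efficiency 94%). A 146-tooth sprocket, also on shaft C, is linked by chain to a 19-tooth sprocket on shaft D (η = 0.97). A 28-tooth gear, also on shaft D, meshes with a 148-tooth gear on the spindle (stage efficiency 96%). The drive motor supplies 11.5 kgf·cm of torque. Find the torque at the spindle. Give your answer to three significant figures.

gear mesh 48/18 = 2.6667 → τ = 11.5·2.6667·0.99 = 30.36 kgf·cm
chain 81/22 = 3.6818 → τ = 30.36·3.6818·0.94 = 105.07 kgf·cm
chain 19/146 = 0.13014 → τ = 105.07·0.13014·0.97 = 13.264 kgf·cm
gear mesh 148/28 = 5.2857 → τ = 13.264·5.2857·0.96 = 67.304 kgf·cm

67.3 kgf·cm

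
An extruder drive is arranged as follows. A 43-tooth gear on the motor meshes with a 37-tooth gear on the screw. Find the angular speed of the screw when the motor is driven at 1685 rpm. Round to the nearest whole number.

gear mesh 37/43 = 0.86047 → 1685/0.86047 = 1958.2 rpm

1958 rpm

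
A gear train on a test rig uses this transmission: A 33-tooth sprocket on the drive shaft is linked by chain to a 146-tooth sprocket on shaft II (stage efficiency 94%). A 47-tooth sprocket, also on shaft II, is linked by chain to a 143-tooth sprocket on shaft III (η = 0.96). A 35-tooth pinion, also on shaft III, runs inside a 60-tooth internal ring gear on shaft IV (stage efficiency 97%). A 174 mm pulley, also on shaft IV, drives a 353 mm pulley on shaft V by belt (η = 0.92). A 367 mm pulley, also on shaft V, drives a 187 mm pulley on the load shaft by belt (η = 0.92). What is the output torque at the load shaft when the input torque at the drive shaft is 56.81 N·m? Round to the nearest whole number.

1004 N·m

chain 146/33 = 4.4242 → τ = 56.81·4.4242·0.94 = 236.26 N·m
chain 143/47 = 3.0426 → τ = 236.26·3.0426·0.96 = 690.08 N·m
internal gear 60/35 = 1.7143 → τ = 690.08·1.7143·0.97 = 1147.5 N·m
belt 353/174 = 2.0287 → τ = 1147.5·2.0287·0.92 = 2141.8 N·m
belt 187/367 = 0.50954 → τ = 2141.8·0.50954·0.92 = 1004 N·m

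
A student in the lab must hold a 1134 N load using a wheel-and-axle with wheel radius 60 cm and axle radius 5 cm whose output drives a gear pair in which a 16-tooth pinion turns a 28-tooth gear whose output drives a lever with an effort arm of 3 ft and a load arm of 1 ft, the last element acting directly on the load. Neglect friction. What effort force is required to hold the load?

Wheel-and-axle MA = R/r = 60/5 = 12.
Gear pair MA = 28/16 = 1.75.
Lever MA = effort arm / load arm = 3/1 = 3.
Combined ideal MA = 12 × 1.75 × 3 = 63.
Effort = load / MA = 1134 / 63 = 18 N.

18 N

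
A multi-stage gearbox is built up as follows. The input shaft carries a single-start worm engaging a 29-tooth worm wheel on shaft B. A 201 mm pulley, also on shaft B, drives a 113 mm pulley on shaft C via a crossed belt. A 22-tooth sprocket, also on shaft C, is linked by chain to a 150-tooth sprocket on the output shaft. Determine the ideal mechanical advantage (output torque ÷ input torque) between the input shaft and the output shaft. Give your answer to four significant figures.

111.2

Each stage contributes driven/driver: worm 29/1 = 29, belt 113/201 = 0.56219, chain 150/22 = 6.8182.
Overall: 29 × 0.56219 × 6.8182 = 111.16.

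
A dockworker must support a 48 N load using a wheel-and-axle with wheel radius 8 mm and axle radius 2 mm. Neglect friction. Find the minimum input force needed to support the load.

Wheel-and-axle MA = R/r = 8/2 = 4.
Effort = load / MA = 48 / 4 = 12 N.

12 N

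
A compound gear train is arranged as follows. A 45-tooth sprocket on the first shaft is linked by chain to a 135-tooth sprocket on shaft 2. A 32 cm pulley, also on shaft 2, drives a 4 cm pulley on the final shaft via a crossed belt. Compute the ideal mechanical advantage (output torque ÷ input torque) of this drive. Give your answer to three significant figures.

0.375

Each stage contributes driven/driver: chain 135/45 = 3, belt 4/32 = 0.125.
Overall: 3 × 0.125 = 0.375.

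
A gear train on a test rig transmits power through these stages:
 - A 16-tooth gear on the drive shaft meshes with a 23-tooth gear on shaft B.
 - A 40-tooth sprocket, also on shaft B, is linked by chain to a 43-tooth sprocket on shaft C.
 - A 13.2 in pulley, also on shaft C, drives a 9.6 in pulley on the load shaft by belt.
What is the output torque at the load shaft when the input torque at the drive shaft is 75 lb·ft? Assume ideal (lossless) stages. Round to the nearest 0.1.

After the gear mesh (23/16): 75 × 1.4375 = 107.81 lb·ft
After the chain (43/40): 107.81 × 1.075 = 115.9 lb·ft
After the belt (9.6/13.2): 115.9 × 0.72727 = 84.29 lb·ft

84.3 lb·ft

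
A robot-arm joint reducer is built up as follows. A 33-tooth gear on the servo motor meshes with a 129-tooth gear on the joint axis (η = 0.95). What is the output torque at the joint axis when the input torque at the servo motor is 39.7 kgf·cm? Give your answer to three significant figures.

147 kgf·cm

Gear mesh: ratio = 129/33 = 3.9091; torque at the joint axis = 39.7 × 3.9091 × 0.95 = 147.43 kgf·cm.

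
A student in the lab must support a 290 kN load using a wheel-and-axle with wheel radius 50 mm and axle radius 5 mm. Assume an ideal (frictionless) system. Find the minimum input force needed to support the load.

29 kN

Wheel-and-axle MA = R/r = 50/5 = 10.
Effort = load / MA = 290 / 10 = 29 kN.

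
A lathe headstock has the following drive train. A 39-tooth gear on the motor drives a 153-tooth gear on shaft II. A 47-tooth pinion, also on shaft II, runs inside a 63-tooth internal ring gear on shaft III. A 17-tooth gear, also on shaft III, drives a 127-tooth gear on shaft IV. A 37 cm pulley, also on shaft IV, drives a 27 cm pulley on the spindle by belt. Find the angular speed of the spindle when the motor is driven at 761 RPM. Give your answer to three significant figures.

gear mesh 153/39 = 3.9231 → 761/3.9231 = 193.98 RPM
internal gear 63/47 = 1.3404 → 193.98/1.3404 = 144.72 RPM
gear mesh 127/17 = 7.4706 → 144.72/7.4706 = 19.371 RPM
belt 27/37 = 0.72973 → 19.371/0.72973 = 26.546 RPM

26.5 RPM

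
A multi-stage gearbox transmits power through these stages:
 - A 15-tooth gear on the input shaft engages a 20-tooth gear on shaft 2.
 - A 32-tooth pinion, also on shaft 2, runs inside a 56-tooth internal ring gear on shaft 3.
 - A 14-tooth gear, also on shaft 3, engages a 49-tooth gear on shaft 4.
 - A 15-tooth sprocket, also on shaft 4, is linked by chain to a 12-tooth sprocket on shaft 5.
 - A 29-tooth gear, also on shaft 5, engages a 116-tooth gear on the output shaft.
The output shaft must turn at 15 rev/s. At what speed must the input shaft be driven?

Overall ratio R = 1.3333 × 1.75 × 3.5 × 0.8 × 4 = 26.133.
Required input speed = output speed × R = 15 × 26.133 = 392 rev/s.

392 rev/s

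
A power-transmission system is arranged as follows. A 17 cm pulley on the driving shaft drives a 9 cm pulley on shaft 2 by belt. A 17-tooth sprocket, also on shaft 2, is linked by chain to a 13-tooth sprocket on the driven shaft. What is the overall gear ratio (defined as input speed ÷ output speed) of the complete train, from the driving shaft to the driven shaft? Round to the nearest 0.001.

0.405

Each stage contributes driven/driver: belt 9/17 = 0.52941, chain 13/17 = 0.76471.
Overall: 0.52941 × 0.76471 = 0.40484.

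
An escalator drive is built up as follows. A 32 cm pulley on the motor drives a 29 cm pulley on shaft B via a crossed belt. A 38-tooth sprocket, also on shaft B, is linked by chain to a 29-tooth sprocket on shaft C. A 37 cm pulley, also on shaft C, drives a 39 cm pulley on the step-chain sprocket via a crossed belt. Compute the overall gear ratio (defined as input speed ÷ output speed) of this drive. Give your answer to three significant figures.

Each stage contributes driven/driver: belt 29/32 = 0.90625, chain 29/38 = 0.76316, belt 39/37 = 1.0541.
Overall: 0.90625 × 0.76316 × 1.0541 = 0.729.

0.729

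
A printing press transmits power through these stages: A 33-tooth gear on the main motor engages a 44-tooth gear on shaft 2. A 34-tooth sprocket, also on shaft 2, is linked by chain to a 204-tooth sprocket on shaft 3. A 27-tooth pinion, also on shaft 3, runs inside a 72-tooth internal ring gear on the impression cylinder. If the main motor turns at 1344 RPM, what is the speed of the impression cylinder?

gear mesh 44/33 = 1.3333 → 1344/1.3333 = 1008 RPM
chain 204/34 = 6 → 1008/6 = 168 RPM
internal gear 72/27 = 2.6667 → 168/2.6667 = 63 RPM

63 RPM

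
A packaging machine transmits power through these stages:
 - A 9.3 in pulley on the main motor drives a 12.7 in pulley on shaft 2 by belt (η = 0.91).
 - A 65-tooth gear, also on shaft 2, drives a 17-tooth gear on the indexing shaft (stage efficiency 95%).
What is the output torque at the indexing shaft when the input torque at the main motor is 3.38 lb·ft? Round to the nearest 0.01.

1.04 lb·ft

After the belt (12.7/9.3): 3.38 × 1.3656 × 0.91 = 4.2003 lb·ft
After the gear mesh (17/65): 4.2003 × 0.26154 × 0.95 = 1.0436 lb·ft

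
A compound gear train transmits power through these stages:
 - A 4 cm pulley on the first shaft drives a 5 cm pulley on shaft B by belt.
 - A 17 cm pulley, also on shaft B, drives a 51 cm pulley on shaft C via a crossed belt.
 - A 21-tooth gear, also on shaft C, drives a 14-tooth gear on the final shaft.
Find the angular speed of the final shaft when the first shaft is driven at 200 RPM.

80 RPM

Belt: ratio = 5/4 = 1.25, so shaft B turns at 200 / 1.25 = 160 RPM.
Belt: ratio = 51/17 = 3, so shaft C turns at 160 / 3 = 53.333 RPM.
Gear mesh: ratio = 14/21 = 0.66667, so the final shaft turns at 53.333 / 0.66667 = 80 RPM.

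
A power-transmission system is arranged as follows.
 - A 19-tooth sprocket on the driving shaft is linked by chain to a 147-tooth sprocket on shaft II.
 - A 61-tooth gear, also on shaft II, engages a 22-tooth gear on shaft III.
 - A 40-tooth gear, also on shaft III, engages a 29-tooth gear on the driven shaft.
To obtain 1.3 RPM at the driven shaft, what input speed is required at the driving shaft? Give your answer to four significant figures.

2.630 RPM

Overall ratio R = 7.7368 × 0.36066 × 0.725 = 2.023.
Required input speed = output speed × R = 1.3 × 2.023 = 2.6299 RPM.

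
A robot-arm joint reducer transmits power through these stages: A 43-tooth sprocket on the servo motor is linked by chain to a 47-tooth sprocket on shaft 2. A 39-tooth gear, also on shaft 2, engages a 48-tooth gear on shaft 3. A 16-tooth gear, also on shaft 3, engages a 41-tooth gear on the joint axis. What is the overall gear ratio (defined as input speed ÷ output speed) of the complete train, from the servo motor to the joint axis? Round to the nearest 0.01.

Each stage contributes driven/driver: chain 47/43 = 1.093, gear mesh 48/39 = 1.2308, gear mesh 41/16 = 2.5625.
Overall: 1.093 × 1.2308 × 2.5625 = 3.4472.

3.45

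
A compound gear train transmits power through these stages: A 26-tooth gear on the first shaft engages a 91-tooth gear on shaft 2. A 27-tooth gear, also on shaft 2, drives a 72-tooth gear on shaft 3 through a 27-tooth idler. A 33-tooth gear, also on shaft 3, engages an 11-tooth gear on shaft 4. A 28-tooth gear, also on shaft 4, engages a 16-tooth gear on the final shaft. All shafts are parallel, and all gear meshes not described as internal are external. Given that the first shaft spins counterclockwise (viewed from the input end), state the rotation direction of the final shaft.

the first shaft → shaft 2: external mesh, 1 reversal → CW.
shaft 2 → shaft 3: driver → idler → driven is 2 external meshes, 2 reversals → CW.
shaft 3 → shaft 4: external mesh, 1 reversal → CCW.
shaft 4 → the final shaft: external mesh, 1 reversal → CW.
5 reversals in total — an odd number — so the final shaft turns opposite to the first shaft.

clockwise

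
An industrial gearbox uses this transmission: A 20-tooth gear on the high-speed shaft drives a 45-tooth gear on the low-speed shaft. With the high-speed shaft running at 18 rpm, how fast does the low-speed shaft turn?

8 rpm

the high-speed shaft → the low-speed shaft (gear mesh, 45/20): 18 ÷ 2.25 = 8 rpm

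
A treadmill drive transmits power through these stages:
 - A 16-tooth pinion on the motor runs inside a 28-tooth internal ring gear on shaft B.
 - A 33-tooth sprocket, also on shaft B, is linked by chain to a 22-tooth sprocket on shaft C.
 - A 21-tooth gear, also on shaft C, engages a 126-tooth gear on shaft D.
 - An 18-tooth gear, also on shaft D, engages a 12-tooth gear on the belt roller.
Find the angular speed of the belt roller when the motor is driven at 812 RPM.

the motor → shaft B (internal gear, 28/16): 812 ÷ 1.75 = 464 RPM
shaft B → shaft C (chain, 22/33): 464 ÷ 0.66667 = 696 RPM
shaft C → shaft D (gear mesh, 126/21): 696 ÷ 6 = 116 RPM
shaft D → the belt roller (gear mesh, 12/18): 116 ÷ 0.66667 = 174 RPM

174 RPM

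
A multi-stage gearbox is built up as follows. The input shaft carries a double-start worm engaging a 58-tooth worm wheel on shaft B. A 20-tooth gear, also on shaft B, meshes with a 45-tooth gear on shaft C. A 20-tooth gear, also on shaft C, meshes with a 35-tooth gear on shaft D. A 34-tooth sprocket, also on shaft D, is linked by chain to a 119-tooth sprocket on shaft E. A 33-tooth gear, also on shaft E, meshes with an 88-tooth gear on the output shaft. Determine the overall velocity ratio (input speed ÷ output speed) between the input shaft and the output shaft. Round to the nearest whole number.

Each stage contributes driven/driver: worm 58/2 = 29, gear mesh 45/20 = 2.25, gear mesh 35/20 = 1.75, chain 119/34 = 3.5, gear mesh 88/33 = 2.6667.
Overall: 29 × 2.25 × 1.75 × 3.5 × 2.6667 = 1065.8.

1066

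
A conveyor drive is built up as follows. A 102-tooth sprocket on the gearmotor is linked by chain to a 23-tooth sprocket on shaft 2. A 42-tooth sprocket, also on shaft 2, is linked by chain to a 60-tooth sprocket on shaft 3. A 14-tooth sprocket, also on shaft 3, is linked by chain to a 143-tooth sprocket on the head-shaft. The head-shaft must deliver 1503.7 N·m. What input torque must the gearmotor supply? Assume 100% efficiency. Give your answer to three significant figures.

457 N·m

Overall ratio R = 0.22549 × 1.4286 × 10.214 = 3.2903.
Input torque = output torque / R = 1503.7 / 3.2903 = 457.01 N·m.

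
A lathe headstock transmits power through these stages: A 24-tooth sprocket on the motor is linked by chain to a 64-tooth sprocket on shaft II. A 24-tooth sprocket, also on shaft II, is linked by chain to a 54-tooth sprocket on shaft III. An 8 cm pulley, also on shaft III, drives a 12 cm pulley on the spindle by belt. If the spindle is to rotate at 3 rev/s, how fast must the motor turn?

Overall ratio R = 2.6667 × 2.25 × 1.5 = 9.
Required input speed = output speed × R = 3 × 9 = 27 rev/s.

27 rev/s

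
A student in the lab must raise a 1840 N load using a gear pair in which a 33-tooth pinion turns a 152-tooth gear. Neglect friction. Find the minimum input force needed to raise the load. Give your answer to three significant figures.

399 N

Gear pair MA = 152/33 = 4.6061.
Effort = load / MA = 1840 / 4.6061 = 399.47 N.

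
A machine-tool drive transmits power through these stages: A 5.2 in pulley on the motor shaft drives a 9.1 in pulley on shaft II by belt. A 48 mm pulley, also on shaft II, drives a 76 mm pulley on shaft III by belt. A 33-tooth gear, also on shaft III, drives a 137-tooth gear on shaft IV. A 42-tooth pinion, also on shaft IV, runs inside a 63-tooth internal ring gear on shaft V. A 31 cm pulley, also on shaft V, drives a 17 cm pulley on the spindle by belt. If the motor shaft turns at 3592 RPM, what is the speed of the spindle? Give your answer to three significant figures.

belt 9.1/5.2 = 1.75 → 3592/1.75 = 2052.6 RPM
belt 76/48 = 1.5833 → 2052.6/1.5833 = 1296.4 RPM
gear mesh 137/33 = 4.1515 → 1296.4/4.1515 = 312.26 RPM
internal gear 63/42 = 1.5 → 312.26/1.5 = 208.17 RPM
belt 17/31 = 0.54839 → 208.17/0.54839 = 379.61 RPM

380 RPM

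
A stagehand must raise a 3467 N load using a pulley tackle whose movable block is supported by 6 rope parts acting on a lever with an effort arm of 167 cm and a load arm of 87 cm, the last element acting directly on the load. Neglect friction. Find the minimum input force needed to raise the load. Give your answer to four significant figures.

Block-and-tackle MA = number of supporting rope parts = 6.
Lever MA = effort arm / load arm = 167/87 = 1.9195.
Combined ideal MA = 6 × 1.9195 = 11.517.
Effort = load / MA = 3467 / 11.517 = 301.03 N.

301.0 N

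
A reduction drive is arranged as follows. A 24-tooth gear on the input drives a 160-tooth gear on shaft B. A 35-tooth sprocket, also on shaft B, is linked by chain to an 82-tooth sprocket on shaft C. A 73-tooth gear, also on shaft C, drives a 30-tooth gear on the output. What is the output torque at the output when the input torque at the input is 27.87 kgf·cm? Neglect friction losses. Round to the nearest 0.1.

178.9 kgf·cm

After the gear mesh (160/24): 27.87 × 6.6667 = 185.8 kgf·cm
After the chain (82/35): 185.8 × 2.3429 = 435.3 kgf·cm
After the gear mesh (30/73): 435.3 × 0.41096 = 178.89 kgf·cm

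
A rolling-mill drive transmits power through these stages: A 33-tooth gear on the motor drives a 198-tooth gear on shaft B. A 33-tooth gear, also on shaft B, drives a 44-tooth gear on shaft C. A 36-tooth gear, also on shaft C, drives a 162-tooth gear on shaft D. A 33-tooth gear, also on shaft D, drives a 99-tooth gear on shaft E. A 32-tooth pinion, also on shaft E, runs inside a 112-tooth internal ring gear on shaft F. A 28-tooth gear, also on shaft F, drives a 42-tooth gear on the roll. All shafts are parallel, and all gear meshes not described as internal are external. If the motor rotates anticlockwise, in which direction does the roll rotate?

clockwise

the motor → shaft B: external mesh, 1 reversal → CW.
shaft B → shaft C: external mesh, 1 reversal → CCW.
shaft C → shaft D: external mesh, 1 reversal → CW.
shaft D → shaft E: external mesh, 1 reversal → CCW.
shaft E → shaft F: internal mesh, same direction → CCW.
shaft F → the roll: external mesh, 1 reversal → CW.
5 reversals in total — an odd number — so the roll turns opposite to the motor.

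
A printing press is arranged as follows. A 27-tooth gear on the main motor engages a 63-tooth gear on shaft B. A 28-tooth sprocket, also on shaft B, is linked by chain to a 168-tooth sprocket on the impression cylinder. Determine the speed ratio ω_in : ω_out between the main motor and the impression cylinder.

14

Each stage contributes driven/driver: gear mesh 63/27 = 2.3333, chain 168/28 = 6.
Overall: 2.3333 × 6 = 14.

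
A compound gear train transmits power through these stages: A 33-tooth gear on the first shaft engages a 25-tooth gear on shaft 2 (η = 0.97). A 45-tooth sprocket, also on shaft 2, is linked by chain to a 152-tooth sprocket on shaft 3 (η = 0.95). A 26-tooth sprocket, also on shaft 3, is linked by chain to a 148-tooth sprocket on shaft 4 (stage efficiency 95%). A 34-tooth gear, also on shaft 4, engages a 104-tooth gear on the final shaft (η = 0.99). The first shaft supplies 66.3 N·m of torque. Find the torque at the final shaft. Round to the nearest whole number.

2560 N·m

After the gear mesh (25/33): 66.3 × 0.75758 × 0.97 = 48.72 N·m
After the chain (152/45): 48.72 × 3.3778 × 0.95 = 156.34 N·m
After the chain (148/26): 156.34 × 5.6923 × 0.95 = 845.43 N·m
After the gear mesh (104/34): 845.43 × 3.0588 × 0.99 = 2560.2 N·m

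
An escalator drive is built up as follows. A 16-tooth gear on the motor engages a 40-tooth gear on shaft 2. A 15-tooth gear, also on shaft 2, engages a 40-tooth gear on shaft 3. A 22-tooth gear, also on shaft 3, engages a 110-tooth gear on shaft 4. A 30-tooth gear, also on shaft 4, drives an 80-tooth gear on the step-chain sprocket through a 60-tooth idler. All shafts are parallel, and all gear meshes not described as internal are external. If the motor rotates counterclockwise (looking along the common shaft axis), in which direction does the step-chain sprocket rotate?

the motor → shaft 2: external mesh, 1 reversal → CW.
shaft 2 → shaft 3: external mesh, 1 reversal → CCW.
shaft 3 → shaft 4: external mesh, 1 reversal → CW.
shaft 4 → the step-chain sprocket: driver → idler → driven is 2 external meshes, 2 reversals → CW.
5 reversals in total — an odd number — so the step-chain sprocket turns opposite to the motor.

clockwise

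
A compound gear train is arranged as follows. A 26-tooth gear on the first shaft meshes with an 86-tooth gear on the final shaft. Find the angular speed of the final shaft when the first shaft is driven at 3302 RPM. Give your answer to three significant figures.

the first shaft → the final shaft (gear mesh, 86/26): 3302 ÷ 3.3077 = 998.28 RPM

998 RPM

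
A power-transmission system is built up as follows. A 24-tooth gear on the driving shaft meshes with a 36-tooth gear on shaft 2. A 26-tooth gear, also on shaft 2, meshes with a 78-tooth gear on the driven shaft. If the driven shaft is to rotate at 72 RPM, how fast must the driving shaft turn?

Overall ratio R = 1.5 × 3 = 4.5.
Required input speed = output speed × R = 72 × 4.5 = 324 RPM.

324 RPM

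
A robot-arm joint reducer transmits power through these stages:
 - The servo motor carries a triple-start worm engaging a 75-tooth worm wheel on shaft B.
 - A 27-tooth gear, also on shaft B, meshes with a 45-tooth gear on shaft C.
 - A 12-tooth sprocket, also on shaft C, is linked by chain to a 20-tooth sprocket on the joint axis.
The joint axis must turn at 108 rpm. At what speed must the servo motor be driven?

7500 rpm

Overall ratio R = 25 × 1.6667 × 1.6667 = 69.444.
Required input speed = output speed × R = 108 × 69.444 = 7500 rpm.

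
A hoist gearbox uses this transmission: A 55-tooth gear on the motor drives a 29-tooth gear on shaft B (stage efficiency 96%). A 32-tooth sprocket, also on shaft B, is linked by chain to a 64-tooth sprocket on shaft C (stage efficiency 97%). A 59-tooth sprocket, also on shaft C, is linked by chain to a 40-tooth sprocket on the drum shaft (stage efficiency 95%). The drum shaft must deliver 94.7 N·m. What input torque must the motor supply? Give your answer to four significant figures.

Overall ratio R = 0.52727 × 2 × 0.67797 = 0.71495; overall efficiency η = 0.96 × 0.97 × 0.95 = 0.8846.
Input torque = output torque / (R × η) = 94.7 / (0.71495 × 0.8846) = 149.73 N·m.

149.7 N·m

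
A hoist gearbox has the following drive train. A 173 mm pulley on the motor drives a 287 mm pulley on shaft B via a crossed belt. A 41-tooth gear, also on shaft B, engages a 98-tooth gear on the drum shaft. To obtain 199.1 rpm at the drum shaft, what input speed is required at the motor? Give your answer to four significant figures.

789.5 rpm

Overall ratio R = 1.659 × 2.3902 = 3.9653.
Required input speed = output speed × R = 199.1 × 3.9653 = 789.49 rpm.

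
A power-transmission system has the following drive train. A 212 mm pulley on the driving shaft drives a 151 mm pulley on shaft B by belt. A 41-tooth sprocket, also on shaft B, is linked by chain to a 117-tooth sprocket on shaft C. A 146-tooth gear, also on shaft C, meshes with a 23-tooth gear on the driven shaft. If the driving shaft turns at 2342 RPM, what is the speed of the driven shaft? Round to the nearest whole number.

7314 RPM

the driving shaft → shaft B (belt, 151/212): 2342 ÷ 0.71226 = 3288.1 RPM
shaft B → shaft C (chain, 117/41): 3288.1 ÷ 2.8537 = 1152.2 RPM
shaft C → the driven shaft (gear mesh, 23/146): 1152.2 ÷ 0.15753 = 7314.2 RPM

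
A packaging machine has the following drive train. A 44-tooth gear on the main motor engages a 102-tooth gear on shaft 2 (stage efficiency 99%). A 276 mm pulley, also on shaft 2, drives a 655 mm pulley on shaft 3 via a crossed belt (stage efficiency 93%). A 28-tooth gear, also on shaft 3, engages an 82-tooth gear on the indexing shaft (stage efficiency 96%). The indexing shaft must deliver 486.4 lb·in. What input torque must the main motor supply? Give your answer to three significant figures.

34.2 lb·in

Overall ratio R = 2.3182 × 2.3732 × 2.9286 = 16.111; overall efficiency η = 0.99 × 0.93 × 0.96 = 0.8839.
Input torque = output torque / (R × η) = 486.4 / (16.111 × 0.8839) = 34.156 lb·in.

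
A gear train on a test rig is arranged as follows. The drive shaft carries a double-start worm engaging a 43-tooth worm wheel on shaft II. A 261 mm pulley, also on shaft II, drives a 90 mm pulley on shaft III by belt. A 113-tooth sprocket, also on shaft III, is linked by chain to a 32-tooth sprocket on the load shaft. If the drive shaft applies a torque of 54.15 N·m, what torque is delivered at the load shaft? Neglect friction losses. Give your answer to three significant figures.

Worm: ratio = 43/2 = 21.5; torque at shaft II = 54.15 × 21.5 = 1164.2 N·m.
Belt: ratio = 90/261 = 0.34483; torque at shaft III = 1164.2 × 0.34483 = 401.46 N·m.
Chain: ratio = 32/113 = 0.28319; torque at the load shaft = 401.46 × 0.28319 = 113.69 N·m.

114 N·m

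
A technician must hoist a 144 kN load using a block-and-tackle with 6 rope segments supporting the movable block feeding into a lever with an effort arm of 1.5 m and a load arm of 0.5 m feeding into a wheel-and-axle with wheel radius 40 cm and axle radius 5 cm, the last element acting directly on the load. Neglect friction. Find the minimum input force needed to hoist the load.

1 kN

Block-and-tackle MA = number of supporting rope parts = 6.
Lever MA = effort arm / load arm = 1.5/0.5 = 3.
Wheel-and-axle MA = R/r = 40/5 = 8.
Combined ideal MA = 6 × 3 × 8 = 144.
Effort = load / MA = 144 / 144 = 1 kN.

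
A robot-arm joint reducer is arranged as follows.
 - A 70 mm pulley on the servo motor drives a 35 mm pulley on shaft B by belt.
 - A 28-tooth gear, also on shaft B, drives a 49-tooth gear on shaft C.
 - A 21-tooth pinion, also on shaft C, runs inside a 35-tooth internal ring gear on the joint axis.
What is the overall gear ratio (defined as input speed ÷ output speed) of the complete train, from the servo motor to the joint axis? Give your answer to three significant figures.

Each stage contributes driven/driver: belt 35/70 = 0.5, gear mesh 49/28 = 1.75, internal gear 35/21 = 1.6667.
Overall: 0.5 × 1.75 × 1.6667 = 1.4583.

1.46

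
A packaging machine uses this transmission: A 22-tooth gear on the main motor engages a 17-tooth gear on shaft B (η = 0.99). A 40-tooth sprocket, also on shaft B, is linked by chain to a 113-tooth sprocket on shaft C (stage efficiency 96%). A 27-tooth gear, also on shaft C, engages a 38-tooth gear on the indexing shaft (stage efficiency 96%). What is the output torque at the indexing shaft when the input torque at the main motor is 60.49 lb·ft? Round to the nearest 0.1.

gear mesh 17/22 = 0.77273 → τ = 60.49·0.77273·0.99 = 46.275 lb·ft
chain 113/40 = 2.825 → τ = 46.275·2.825·0.96 = 125.5 lb·ft
gear mesh 38/27 = 1.4074 → τ = 125.5·1.4074·0.96 = 169.56 lb·ft

169.6 lb·ft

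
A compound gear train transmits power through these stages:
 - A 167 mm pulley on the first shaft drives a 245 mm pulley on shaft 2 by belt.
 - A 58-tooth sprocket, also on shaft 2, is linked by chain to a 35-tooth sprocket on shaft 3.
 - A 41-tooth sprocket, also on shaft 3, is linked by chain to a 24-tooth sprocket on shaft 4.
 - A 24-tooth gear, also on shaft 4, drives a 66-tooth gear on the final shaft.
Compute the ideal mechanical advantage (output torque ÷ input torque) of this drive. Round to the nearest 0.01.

1.43

Each stage contributes driven/driver: belt 245/167 = 1.4671, chain 35/58 = 0.60345, chain 24/41 = 0.58537, gear mesh 66/24 = 2.75.
Overall: 1.4671 × 0.60345 × 0.58537 × 2.75 = 1.4251.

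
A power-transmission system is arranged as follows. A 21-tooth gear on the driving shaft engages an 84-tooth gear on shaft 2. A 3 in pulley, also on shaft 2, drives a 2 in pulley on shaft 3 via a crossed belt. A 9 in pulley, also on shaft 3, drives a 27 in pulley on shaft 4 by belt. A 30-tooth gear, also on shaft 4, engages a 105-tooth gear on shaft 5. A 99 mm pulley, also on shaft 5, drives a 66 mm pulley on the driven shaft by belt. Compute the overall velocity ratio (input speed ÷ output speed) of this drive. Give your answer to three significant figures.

18.7

Each stage contributes driven/driver: gear mesh 84/21 = 4, belt 2/3 = 0.66667, belt 27/9 = 3, gear mesh 105/30 = 3.5, belt 66/99 = 0.66667.
Overall: 4 × 0.66667 × 3 × 3.5 × 0.66667 = 18.667.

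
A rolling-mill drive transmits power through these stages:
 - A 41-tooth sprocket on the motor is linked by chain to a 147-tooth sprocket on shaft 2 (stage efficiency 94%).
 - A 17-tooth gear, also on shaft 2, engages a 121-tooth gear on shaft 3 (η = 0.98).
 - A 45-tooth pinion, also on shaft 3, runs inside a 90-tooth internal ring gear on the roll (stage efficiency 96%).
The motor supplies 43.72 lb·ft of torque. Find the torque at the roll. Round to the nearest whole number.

After the chain (147/41): 43.72 × 3.5854 × 0.94 = 147.35 lb·ft
After the gear mesh (121/17): 147.35 × 7.1176 × 0.98 = 1027.8 lb·ft
After the internal gear (90/45): 1027.8 × 2 × 0.96 = 1973.4 lb·ft

1973 lb·ft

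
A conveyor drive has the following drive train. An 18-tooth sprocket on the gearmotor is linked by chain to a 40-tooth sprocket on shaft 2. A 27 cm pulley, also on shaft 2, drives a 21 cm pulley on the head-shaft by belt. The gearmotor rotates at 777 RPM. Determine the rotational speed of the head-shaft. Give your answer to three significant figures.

450 RPM

Chain: ratio = 40/18 = 2.2222, so shaft 2 turns at 777 / 2.2222 = 349.65 RPM.
Belt: ratio = 21/27 = 0.77778, so the head-shaft turns at 349.65 / 0.77778 = 449.55 RPM.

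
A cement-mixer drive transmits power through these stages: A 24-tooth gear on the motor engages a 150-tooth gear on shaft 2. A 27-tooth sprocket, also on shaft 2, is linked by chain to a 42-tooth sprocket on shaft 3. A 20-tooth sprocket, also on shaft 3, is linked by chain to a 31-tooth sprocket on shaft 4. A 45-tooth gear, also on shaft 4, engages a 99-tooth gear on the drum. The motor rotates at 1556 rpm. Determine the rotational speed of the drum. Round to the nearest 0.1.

Gear mesh: ratio = 150/24 = 6.25, so shaft 2 turns at 1556 / 6.25 = 248.96 rpm.
Chain: ratio = 42/27 = 1.5556, so shaft 3 turns at 248.96 / 1.5556 = 160.05 rpm.
Chain: ratio = 31/20 = 1.55, so shaft 4 turns at 160.05 / 1.55 = 103.26 rpm.
Gear mesh: ratio = 99/45 = 2.2, so the drum turns at 103.26 / 2.2 = 46.934 rpm.

46.9 rpm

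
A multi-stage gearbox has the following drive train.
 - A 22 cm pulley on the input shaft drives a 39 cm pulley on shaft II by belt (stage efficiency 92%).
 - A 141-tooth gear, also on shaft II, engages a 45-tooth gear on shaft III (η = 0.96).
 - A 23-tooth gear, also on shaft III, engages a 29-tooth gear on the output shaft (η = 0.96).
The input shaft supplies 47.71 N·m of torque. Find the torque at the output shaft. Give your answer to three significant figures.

28.9 N·m

After the belt (39/22): 47.71 × 1.7727 × 0.92 = 77.811 N·m
After the gear mesh (45/141): 77.811 × 0.31915 × 0.96 = 23.84 N·m
After the gear mesh (29/23): 23.84 × 1.2609 × 0.96 = 28.857 N·m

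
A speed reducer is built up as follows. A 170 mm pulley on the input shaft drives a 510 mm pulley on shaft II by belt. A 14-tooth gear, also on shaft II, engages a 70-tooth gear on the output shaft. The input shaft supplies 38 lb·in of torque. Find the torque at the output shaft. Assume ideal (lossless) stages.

Belt: ratio = 510/170 = 3; torque at shaft II = 38 × 3 = 114 lb·in.
Gear mesh: ratio = 70/14 = 5; torque at the output shaft = 114 × 5 = 570 lb·in.

570 lb·in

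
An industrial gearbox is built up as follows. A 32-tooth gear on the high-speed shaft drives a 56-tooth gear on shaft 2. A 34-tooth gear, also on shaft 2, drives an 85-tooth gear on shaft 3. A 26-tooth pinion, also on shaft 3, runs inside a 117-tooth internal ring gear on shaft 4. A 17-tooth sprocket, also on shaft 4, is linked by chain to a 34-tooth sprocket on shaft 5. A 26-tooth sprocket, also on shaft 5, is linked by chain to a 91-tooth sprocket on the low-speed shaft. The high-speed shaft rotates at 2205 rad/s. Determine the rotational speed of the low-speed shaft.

the high-speed shaft → shaft 2 (gear mesh, 56/32): 2205 ÷ 1.75 = 1260 rad/s
shaft 2 → shaft 3 (gear mesh, 85/34): 1260 ÷ 2.5 = 504 rad/s
shaft 3 → shaft 4 (internal gear, 117/26): 504 ÷ 4.5 = 112 rad/s
shaft 4 → shaft 5 (chain, 34/17): 112 ÷ 2 = 56 rad/s
shaft 5 → the low-speed shaft (chain, 91/26): 56 ÷ 3.5 = 16 rad/s

16 rad/s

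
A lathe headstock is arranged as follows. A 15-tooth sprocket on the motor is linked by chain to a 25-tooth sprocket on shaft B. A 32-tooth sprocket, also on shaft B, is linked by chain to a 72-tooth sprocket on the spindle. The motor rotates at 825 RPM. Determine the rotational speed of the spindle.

220 RPM

chain 25/15 = 1.6667 → 825/1.6667 = 495 RPM
chain 72/32 = 2.25 → 495/2.25 = 220 RPM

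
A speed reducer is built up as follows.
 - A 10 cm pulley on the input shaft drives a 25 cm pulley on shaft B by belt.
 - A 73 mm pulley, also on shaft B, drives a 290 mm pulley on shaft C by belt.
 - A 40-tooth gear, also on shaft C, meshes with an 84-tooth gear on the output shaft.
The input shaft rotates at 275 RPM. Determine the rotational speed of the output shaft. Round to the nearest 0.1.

13.2 RPM

the input shaft → shaft B (belt, 25/10): 275 ÷ 2.5 = 110 RPM
shaft B → shaft C (belt, 290/73): 110 ÷ 3.9726 = 27.69 RPM
shaft C → the output shaft (gear mesh, 84/40): 27.69 ÷ 2.1 = 13.186 RPM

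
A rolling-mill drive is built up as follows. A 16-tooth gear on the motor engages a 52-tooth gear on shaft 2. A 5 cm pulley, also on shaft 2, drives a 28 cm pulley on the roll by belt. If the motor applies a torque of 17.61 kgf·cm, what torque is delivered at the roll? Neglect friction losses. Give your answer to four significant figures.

320.5 kgf·cm

gear mesh 52/16 = 3.25 → τ = 17.61·3.25 = 57.233 kgf·cm
belt 28/5 = 5.6 → τ = 57.233·5.6 = 320.5 kgf·cm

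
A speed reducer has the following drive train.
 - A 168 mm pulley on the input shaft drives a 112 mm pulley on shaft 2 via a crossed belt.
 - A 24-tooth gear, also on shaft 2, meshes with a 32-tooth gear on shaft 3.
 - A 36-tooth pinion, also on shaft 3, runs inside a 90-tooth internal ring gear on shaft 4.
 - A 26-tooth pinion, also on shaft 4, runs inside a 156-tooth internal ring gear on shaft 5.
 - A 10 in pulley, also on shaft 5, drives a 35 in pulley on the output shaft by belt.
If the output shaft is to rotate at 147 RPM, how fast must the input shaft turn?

Overall ratio R = 0.66667 × 1.3333 × 2.5 × 6 × 3.5 = 46.667.
Required input speed = output speed × R = 147 × 46.667 = 6860 RPM.

6860 RPM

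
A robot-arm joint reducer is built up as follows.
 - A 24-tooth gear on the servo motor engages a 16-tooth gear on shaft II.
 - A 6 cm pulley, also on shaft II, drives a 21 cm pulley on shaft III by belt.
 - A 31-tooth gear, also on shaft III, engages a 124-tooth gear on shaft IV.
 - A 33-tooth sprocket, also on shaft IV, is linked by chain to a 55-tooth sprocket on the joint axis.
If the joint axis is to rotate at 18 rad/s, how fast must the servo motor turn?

Overall ratio R = 0.66667 × 3.5 × 4 × 1.6667 = 15.556.
Required input speed = output speed × R = 18 × 15.556 = 280 rad/s.

280 rad/s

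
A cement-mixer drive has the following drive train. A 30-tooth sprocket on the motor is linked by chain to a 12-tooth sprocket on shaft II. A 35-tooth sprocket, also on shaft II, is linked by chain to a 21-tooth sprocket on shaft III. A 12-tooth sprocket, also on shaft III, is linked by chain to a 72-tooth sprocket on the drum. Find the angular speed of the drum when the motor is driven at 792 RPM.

550 RPM

chain 12/30 = 0.4 → 792/0.4 = 1980 RPM
chain 21/35 = 0.6 → 1980/0.6 = 3300 RPM
chain 72/12 = 6 → 3300/6 = 550 RPM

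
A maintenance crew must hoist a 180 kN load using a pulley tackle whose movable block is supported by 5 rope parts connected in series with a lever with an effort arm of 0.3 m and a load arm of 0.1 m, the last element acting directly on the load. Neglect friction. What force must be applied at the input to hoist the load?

12 kN

Block-and-tackle MA = number of supporting rope parts = 5.
Lever MA = effort arm / load arm = 0.3/0.1 = 3.
Combined ideal MA = 5 × 3 = 15.
Effort = load / MA = 180 / 15 = 12 kN.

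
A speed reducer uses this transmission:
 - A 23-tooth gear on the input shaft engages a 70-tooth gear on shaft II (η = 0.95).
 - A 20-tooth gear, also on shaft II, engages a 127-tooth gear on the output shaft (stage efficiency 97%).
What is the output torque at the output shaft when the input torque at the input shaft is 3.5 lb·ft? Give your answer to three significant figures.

62.3 lb·ft

Gear mesh: ratio = 70/23 = 3.0435; torque at shaft II = 3.5 × 3.0435 × 0.95 = 10.12 lb·ft.
Gear mesh: ratio = 127/20 = 6.35; torque at the output shaft = 10.12 × 6.35 × 0.97 = 62.331 lb·ft.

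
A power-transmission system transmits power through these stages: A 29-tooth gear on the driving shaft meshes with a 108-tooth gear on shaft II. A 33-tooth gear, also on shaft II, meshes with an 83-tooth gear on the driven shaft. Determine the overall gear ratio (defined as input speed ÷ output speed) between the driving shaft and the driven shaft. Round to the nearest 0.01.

9.37

Each stage contributes driven/driver: gear mesh 108/29 = 3.7241, gear mesh 83/33 = 2.5152.
Overall: 3.7241 × 2.5152 = 9.3668.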